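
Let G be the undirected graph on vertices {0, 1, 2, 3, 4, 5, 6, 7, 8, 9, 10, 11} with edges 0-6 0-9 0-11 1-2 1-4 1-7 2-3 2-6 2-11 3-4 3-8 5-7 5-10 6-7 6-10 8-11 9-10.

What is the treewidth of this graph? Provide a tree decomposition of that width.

Treewidth 3.
Bags: B1 = {1, 3, 4, 8}  B2 = {1, 2, 3, 8}  B3 = {1, 2, 8, 11}  B4 = {1, 2, 7, 11}  B5 = {2, 6, 7, 11}  B6 = {0, 6, 7, 11}  B7 = {0, 5, 6, 7}  B8 = {0, 5, 6, 10}  B9 = {0, 5, 9, 10}
Tree: B1–B2, B2–B3, B3–B4, B4–B5, B5–B6, B6–B7, B7–B8, B8–B9

The largest bag has 4 vertices, giving width 3; this decomposition certifies tw(G) ≤ 3. For the lower bound: the 4 vertex sets {3,4,8}, {1}, {2}, {0,6,7,11} are disjoint, each induces a connected subgraph, and every pair is joined by at least one edge of G. Contracting each set to a single vertex therefore yields K_{4} as a minor, and since treewidth is minor-monotone, tw(G) ≥ tw(K_{4}) = 3. The upper and lower bounds meet at 3, so that is the treewidth.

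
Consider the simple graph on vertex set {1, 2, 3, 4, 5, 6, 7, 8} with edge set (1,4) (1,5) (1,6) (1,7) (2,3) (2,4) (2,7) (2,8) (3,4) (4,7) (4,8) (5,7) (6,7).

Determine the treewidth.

A width-2 tree decomposition is:
Bags: B1 = {1, 5, 7}  B2 = {1, 6, 7}  B3 = {1, 4, 7}  B4 = {2, 4, 7}  B5 = {2, 4, 8}  B6 = {2, 3, 4}
Tree: B1–B2, B2–B3, B3–B4, B4–B5, B5–B6
Every bag has size at most 3, so the width is 3 − 1 = 2 and tw(G) ≤ 2. Conversely, {1, 4, 7} is a clique of size 3, and the vertices of any clique must share a bag in every tree decomposition; so some bag has ≥ 3 vertices and tw(G) ≥ 2. Therefore the treewidth is 2.

2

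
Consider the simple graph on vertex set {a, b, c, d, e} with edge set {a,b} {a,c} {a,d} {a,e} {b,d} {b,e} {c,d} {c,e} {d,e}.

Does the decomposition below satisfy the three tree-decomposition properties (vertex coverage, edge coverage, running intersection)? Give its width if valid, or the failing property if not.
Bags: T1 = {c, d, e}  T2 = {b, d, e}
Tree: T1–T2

No — vertex a appears in no bag.

A tree decomposition must satisfy three properties: every vertex lies in some bag; for every edge, both endpoints lie together in some bag; and for every vertex, the bags containing it form a connected subtree. Here vertex a appears in no bag, so the decomposition is invalid.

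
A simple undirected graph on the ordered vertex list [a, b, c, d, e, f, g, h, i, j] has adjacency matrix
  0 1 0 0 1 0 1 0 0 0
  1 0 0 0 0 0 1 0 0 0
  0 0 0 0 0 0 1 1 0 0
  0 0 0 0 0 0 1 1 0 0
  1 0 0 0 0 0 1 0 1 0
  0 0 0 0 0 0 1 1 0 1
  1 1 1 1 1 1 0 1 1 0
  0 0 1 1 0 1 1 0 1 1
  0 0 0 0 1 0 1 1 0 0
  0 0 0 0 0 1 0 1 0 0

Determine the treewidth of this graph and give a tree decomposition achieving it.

Treewidth 2.
One such decomposition:
Bags: B1 = {g, h, i}  B2 = {e, g, i}  B3 = {a, e, g}  B4 = {a, b, g}  B5 = {d, g, h}  B6 = {c, g, h}  B7 = {f, g, h}  B8 = {f, h, j}
Tree: B1–B2, B2–B3, B3–B4, B1–B5, B1–B6, B1–B7, B7–B8

Every bag has size at most 3, so the width is 3 − 1 = 2 and tw(G) ≤ 2. On the other hand G contains the 3-clique {a, e, g}. A clique must lie in a single bag of any decomposition, so no decomposition can have width below 2. Therefore the treewidth is 2.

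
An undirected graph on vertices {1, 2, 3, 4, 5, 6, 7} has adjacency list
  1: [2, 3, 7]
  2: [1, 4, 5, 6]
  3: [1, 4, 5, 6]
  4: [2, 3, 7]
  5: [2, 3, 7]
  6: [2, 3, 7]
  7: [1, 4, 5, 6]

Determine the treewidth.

3

A width-3 tree decomposition is:
Bags: B1 = {2, 3, 5, 7}  B2 = {2, 3, 6, 7}  B3 = {1, 2, 3, 7}  B4 = {2, 3, 4, 7}
Tree: B1–B2, B2–B3, B3–B4
Every bag has size at most 4, so the width is 4 − 1 = 3 and tw(G) ≤ 3. For the lower bound: the 4 vertex sets {2,5}, {3,6}, {7}, {1} are disjoint, each induces a connected subgraph, and every pair is joined by at least one edge of G. Contracting each set to a single vertex therefore yields K_{4} as a minor, and since treewidth is minor-monotone, tw(G) ≥ tw(K_{4}) = 3. The upper and lower bounds meet at 3, so that is the treewidth.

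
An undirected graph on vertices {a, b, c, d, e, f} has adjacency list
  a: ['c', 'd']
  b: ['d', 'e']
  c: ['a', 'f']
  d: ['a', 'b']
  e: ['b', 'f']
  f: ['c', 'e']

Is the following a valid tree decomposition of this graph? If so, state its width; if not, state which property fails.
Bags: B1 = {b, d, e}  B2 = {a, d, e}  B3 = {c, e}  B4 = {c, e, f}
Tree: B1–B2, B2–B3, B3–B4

No — edge (a,c) lies in no bag.

A tree decomposition must satisfy three properties: every vertex lies in some bag; for every edge, both endpoints lie together in some bag; and for every vertex, the bags containing it form a connected subtree. Here edge (a,c) lies in no bag, so the decomposition is invalid.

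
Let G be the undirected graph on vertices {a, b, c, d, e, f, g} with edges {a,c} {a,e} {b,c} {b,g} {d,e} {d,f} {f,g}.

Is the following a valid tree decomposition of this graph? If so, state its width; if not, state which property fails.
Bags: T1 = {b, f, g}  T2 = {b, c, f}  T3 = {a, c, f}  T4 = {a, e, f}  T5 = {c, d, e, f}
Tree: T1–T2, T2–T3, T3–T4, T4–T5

A tree decomposition must satisfy three properties: every vertex lies in some bag; for every edge, both endpoints lie together in some bag; and for every vertex, the bags containing it form a connected subtree. Here bags containing vertex c are not connected in the tree, so the decomposition is invalid.

No — bags containing vertex c are not connected in the tree.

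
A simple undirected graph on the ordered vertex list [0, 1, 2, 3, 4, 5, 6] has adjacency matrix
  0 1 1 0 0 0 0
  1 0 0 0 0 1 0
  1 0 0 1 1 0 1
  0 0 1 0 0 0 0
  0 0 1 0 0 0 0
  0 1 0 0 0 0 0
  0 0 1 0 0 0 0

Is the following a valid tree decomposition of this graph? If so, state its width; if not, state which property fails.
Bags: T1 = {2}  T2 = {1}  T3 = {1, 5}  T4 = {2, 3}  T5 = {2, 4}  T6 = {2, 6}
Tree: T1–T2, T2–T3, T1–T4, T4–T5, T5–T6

A tree decomposition must satisfy three properties: every vertex lies in some bag; for every edge, both endpoints lie together in some bag; and for every vertex, the bags containing it form a connected subtree. Here vertex 0 appears in no bag, so the decomposition is invalid.

No — vertex 0 appears in no bag.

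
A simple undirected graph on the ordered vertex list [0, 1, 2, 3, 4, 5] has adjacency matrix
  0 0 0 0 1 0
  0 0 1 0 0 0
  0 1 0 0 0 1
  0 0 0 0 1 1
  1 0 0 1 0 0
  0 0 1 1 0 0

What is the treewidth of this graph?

A width-1 tree decomposition is:
Bags: B1 = {0, 4}  B2 = {3, 4}  B3 = {3, 5}  B4 = {2, 5}  B5 = {1, 2}
Tree: B1–B2, B2–B3, B3–B4, B4–B5
Each bag holds 2 vertices, so the decomposition has width 1, which upper-bounds the treewidth. G has an edge, so its treewidth is at least 1. Therefore the treewidth is 1.

1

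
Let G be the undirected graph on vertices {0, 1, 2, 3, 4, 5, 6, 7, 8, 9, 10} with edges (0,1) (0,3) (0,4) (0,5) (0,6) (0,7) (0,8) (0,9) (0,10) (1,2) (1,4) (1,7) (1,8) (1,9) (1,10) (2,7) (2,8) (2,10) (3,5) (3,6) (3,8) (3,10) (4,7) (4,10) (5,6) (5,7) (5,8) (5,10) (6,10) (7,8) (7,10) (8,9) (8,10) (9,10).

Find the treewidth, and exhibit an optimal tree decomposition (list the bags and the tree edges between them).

Treewidth 4.
Bags: B1 = {0, 1, 7, 8, 10}  B2 = {1, 2, 7, 8, 10}  B3 = {0, 1, 8, 9, 10}  B4 = {0, 5, 7, 8, 10}  B5 = {0, 1, 4, 7, 10}  B6 = {0, 3, 5, 8, 10}  B7 = {0, 3, 5, 6, 10}
Tree: B1–B2, B1–B3, B1–B4, B1–B5, B4–B6, B6–B7

Every bag has size at most 5, so the width is 5 − 1 = 4 and tw(G) ≤ 4. Conversely, {0, 1, 8, 9, 10} is a clique of size 5, and the vertices of any clique must share a bag in every tree decomposition; so some bag has ≥ 5 vertices and tw(G) ≥ 4. The upper and lower bounds meet at 4, so that is the treewidth.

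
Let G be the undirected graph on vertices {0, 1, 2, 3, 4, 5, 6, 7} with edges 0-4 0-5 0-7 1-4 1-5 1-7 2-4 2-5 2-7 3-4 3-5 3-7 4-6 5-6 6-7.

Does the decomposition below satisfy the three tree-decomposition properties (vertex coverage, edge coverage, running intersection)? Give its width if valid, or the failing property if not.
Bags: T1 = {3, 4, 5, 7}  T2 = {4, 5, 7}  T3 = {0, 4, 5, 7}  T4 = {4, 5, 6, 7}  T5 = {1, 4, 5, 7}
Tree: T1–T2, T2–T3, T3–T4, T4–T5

A tree decomposition must satisfy three properties: every vertex lies in some bag; for every edge, both endpoints lie together in some bag; and for every vertex, the bags containing it form a connected subtree. Here vertex 2 appears in no bag, so the decomposition is invalid.

No — vertex 2 appears in no bag.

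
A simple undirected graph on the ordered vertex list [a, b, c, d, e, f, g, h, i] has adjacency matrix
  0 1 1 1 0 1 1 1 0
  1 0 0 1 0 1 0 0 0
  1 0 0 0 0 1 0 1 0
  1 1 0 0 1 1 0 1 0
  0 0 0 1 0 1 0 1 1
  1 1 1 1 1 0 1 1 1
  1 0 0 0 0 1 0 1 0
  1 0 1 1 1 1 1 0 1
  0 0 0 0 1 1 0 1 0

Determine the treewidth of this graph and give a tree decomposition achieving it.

Treewidth 3.
One such decomposition:
Bags: B1 = {a, d, f, h}  B2 = {a, b, d, f}  B3 = {a, f, g, h}  B4 = {a, c, f, h}  B5 = {d, e, f, h}  B6 = {e, f, h, i}
Tree: B1–B2, B1–B3, B3–B4, B1–B5, B5–B6

Each bag holds 4 vertices, so the decomposition has width 3, which upper-bounds the treewidth. For the lower bound, the 4 vertices {d, e, f, h} are pairwise adjacent, and any tree decomposition puts a clique entirely inside one bag — forcing width ≥ 3. Combining the bounds, tw(G) = 3.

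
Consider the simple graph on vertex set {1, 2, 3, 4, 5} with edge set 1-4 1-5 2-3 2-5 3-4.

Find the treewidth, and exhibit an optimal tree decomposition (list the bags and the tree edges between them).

Each bag holds 3 vertices, so the decomposition has width 2, which upper-bounds the treewidth. The edges 3–4–1–5–2–3 form a cycle, so G is not a tree and its treewidth is at least 2. The upper and lower bounds meet at 2, so that is the treewidth.

Treewidth 2.
One optimal decomposition is:
Bags: B1 = {1, 3, 4}  B2 = {1, 3, 5}  B3 = {2, 3, 5}
Tree: B1–B2, B2–B3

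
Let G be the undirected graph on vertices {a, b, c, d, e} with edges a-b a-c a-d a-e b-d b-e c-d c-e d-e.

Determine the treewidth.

3

A width-3 tree decomposition is:
Bags: B1 = {a, b, d, e}  B2 = {a, c, d, e}
Tree: B1–B2
The largest bag has 4 vertices, giving width 3; this decomposition certifies tw(G) ≤ 3. For the lower bound, the 4 vertices {a, c, d, e} are pairwise adjacent, and any tree decomposition puts a clique entirely inside one bag — forcing width ≥ 3. Hence tw(G) = 3 exactly.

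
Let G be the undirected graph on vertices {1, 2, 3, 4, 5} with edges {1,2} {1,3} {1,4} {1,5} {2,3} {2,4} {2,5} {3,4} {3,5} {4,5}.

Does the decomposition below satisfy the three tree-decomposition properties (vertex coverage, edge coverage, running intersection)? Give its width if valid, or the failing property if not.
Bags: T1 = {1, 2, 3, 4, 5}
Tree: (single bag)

Yes; width 4.

Every vertex of G appears in some bag (union = {1, 2, 3, 4, 5}); every edge is covered by a bag; and for each vertex v the set of bags containing v is connected in the bag tree. The decomposition is therefore valid. The largest bag has 5 vertices, so the width is 4.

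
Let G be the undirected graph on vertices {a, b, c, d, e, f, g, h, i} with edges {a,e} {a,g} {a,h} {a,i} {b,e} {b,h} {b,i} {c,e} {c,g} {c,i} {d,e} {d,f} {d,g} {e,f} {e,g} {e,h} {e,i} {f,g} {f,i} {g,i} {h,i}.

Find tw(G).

3

A width-3 tree decomposition is:
Bags: B1 = {e, f, g, i}  B2 = {d, e, f, g}  B3 = {c, e, g, i}  B4 = {a, e, g, i}  B5 = {a, e, h, i}  B6 = {b, e, h, i}
Tree: B1–B2, B1–B3, B1–B4, B4–B5, B5–B6
Every bag has size at most 4, so the width is 4 − 1 = 3 and tw(G) ≤ 3. Conversely, {d, e, f, g} is a clique of size 4, and the vertices of any clique must share a bag in every tree decomposition; so some bag has ≥ 4 vertices and tw(G) ≥ 3. Therefore the treewidth is 3.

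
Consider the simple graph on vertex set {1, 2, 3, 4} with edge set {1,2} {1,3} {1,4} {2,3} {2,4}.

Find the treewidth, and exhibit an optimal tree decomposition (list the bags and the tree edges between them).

Treewidth 2.
One such decomposition:
Bags: B1 = {1, 2, 3}  B2 = {1, 2, 4}
Tree: B1–B2

Each bag holds 3 vertices, so the decomposition has width 2, which upper-bounds the treewidth. For the lower bound, the 3 vertices {1, 2, 3} are pairwise adjacent, and any tree decomposition puts a clique entirely inside one bag — forcing width ≥ 2. The upper and lower bounds meet at 2, so that is the treewidth.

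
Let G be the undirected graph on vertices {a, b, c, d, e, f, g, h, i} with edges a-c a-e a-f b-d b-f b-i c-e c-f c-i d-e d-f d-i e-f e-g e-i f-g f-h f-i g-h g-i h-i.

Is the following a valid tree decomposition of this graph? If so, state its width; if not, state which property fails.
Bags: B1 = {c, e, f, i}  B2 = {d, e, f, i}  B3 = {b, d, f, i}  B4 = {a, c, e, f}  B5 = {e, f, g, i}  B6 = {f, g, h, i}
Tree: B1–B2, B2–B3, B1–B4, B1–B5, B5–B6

Every vertex of G appears in some bag (union = {a, b, c, d, e, f, g, h, i}); every edge is covered by a bag; and for each vertex v the set of bags containing v is connected in the bag tree. The decomposition is therefore valid. The largest bag has 4 vertices, so the width is 3.

Yes; width 3.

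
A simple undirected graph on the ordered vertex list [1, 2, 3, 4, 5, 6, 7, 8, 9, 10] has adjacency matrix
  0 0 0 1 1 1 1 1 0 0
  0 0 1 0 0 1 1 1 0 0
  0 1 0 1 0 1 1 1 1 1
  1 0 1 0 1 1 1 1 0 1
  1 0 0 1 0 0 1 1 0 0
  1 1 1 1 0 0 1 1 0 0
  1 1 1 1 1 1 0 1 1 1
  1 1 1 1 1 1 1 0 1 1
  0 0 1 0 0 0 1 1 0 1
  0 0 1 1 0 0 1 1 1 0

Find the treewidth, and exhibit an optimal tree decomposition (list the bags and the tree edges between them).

The largest bag has 5 vertices, giving width 4; this decomposition certifies tw(G) ≤ 4. On the other hand G contains the 5-clique {1, 4, 5, 7, 8}. A clique must lie in a single bag of any decomposition, so no decomposition can have width below 4. Therefore the treewidth is 4.

Treewidth 4.
Bags: B1 = {3, 4, 7, 8, 10}  B2 = {3, 4, 6, 7, 8}  B3 = {2, 3, 6, 7, 8}  B4 = {3, 7, 8, 9, 10}  B5 = {1, 4, 6, 7, 8}  B6 = {1, 4, 5, 7, 8}
Tree: B1–B2, B2–B3, B1–B4, B2–B5, B5–B6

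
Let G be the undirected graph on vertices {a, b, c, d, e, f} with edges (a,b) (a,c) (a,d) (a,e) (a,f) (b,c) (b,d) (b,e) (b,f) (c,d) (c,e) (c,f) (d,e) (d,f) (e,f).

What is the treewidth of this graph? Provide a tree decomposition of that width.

A single bag containing all 6 vertices is trivially a valid decomposition of width 5. Conversely, {a, b, c, d, e, f} is a clique of size 6, and the vertices of any clique must share a bag in every tree decomposition; so some bag has ≥ 6 vertices and tw(G) ≥ 5. The upper and lower bounds meet at 5, so that is the treewidth.

Treewidth 5.
One such decomposition:
Bags: B1 = {a, b, c, d, e, f}
Tree: (single bag)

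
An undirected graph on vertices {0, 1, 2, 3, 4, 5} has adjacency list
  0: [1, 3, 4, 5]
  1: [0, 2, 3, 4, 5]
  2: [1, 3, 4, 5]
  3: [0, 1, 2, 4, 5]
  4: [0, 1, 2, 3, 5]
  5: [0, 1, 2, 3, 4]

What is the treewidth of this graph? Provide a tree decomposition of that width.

Treewidth 4.
One such decomposition:
Bags: B1 = {0, 1, 3, 4, 5}  B2 = {1, 2, 3, 4, 5}
Tree: B1–B2

The largest bag has 5 vertices, giving width 4; this decomposition certifies tw(G) ≤ 4. Conversely, {0, 1, 3, 4, 5} is a clique of size 5, and the vertices of any clique must share a bag in every tree decomposition; so some bag has ≥ 5 vertices and tw(G) ≥ 4. Combining the bounds, tw(G) = 4.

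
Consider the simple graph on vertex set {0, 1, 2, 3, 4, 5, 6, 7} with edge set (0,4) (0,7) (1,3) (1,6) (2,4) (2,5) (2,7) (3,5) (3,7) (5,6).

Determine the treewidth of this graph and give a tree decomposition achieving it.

Each bag holds 3 vertices, so the decomposition has width 2, which upper-bounds the treewidth. For the lower bound, G contains the cycle 6–1–3–5–6, so G is not a forest; only forests have treewidth ≤ 1, hence tw(G) ≥ 2. The upper and lower bounds meet at 2, so that is the treewidth.

Treewidth 2.
Bags: B1 = {1, 5, 6}  B2 = {1, 3, 5}  B3 = {2, 3, 5}  B4 = {2, 3, 7}  B5 = {2, 4, 7}  B6 = {0, 4, 7}
Tree: B1–B2, B2–B3, B3–B4, B4–B5, B5–B6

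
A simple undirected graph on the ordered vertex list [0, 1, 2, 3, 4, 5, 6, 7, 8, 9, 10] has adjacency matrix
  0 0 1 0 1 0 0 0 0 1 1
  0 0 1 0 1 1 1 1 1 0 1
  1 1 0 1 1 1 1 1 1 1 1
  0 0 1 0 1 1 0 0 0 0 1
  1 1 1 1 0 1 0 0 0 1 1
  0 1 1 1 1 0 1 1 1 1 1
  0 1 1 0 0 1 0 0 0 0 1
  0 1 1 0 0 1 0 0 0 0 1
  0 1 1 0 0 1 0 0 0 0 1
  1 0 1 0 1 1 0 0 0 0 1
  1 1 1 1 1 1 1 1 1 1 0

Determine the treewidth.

4

A width-4 tree decomposition is:
Bags: B1 = {1, 2, 5, 8, 10}  B2 = {1, 2, 4, 5, 10}  B3 = {2, 4, 5, 9, 10}  B4 = {2, 3, 4, 5, 10}  B5 = {0, 2, 4, 9, 10}  B6 = {1, 2, 5, 6, 10}  B7 = {1, 2, 5, 7, 10}
Tree: B1–B2, B2–B3, B2–B4, B3–B5, B1–B6, B1–B7
Every bag has size at most 5, so the width is 5 − 1 = 4 and tw(G) ≤ 4. Conversely, {0, 2, 4, 9, 10} is a clique of size 5, and the vertices of any clique must share a bag in every tree decomposition; so some bag has ≥ 5 vertices and tw(G) ≥ 4. Combining the bounds, tw(G) = 4.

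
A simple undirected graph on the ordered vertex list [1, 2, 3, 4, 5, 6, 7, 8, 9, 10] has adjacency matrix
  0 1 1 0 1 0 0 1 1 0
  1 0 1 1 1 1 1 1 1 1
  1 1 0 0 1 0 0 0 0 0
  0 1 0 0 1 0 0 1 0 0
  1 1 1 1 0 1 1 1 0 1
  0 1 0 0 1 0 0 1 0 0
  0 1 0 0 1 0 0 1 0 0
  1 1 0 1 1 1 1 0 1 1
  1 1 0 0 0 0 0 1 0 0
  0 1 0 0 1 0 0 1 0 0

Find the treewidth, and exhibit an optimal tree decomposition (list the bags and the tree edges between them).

The largest bag has 4 vertices, giving width 3; this decomposition certifies tw(G) ≤ 3. Conversely, {1, 2, 8, 9} is a clique of size 4, and the vertices of any clique must share a bag in every tree decomposition; so some bag has ≥ 4 vertices and tw(G) ≥ 3. Hence tw(G) = 3 exactly.

Treewidth 3.
Bags: B1 = {1, 2, 5, 8}  B2 = {2, 5, 6, 8}  B3 = {2, 5, 8, 10}  B4 = {2, 4, 5, 8}  B5 = {1, 2, 3, 5}  B6 = {1, 2, 8, 9}  B7 = {2, 5, 7, 8}
Tree: B1–B2, B1–B3, B2–B4, B1–B5, B1–B6, B3–B7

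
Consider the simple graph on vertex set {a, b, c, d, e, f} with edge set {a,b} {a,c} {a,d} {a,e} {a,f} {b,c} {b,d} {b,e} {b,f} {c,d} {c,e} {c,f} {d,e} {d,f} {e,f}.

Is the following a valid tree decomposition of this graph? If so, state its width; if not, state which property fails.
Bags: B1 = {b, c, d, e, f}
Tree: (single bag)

A tree decomposition must satisfy three properties: every vertex lies in some bag; for every edge, both endpoints lie together in some bag; and for every vertex, the bags containing it form a connected subtree. Here vertex a appears in no bag, so the decomposition is invalid.

No — vertex a appears in no bag.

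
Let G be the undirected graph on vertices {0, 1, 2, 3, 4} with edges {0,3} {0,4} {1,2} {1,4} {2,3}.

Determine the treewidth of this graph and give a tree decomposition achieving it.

Treewidth 2.
One optimal decomposition is:
Bags: B1 = {0, 2, 3}  B2 = {0, 2, 4}  B3 = {1, 2, 4}
Tree: B1–B2, B2–B3

Every bag has size at most 3, so the width is 3 − 1 = 2 and tw(G) ≤ 2. The edges 2–3–0–4–1–2 form a cycle, so G is not a tree and its treewidth is at least 2. Combining the bounds, tw(G) = 2.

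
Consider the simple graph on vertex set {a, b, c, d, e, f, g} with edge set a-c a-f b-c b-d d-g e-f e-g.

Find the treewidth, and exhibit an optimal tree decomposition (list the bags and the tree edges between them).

Treewidth 2.
One optimal decomposition is:
Bags: B1 = {a, c, f}  B2 = {c, e, f}  B3 = {c, e, g}  B4 = {c, d, g}  B5 = {b, c, d}
Tree: B1–B2, B2–B3, B3–B4, B4–B5

The largest bag has 3 vertices, giving width 2; this decomposition certifies tw(G) ≤ 2. For the lower bound, G contains the cycle c–a–f–e–g–d–b–c, so G is not a forest; only forests have treewidth ≤ 1, hence tw(G) ≥ 2. The upper and lower bounds meet at 2, so that is the treewidth.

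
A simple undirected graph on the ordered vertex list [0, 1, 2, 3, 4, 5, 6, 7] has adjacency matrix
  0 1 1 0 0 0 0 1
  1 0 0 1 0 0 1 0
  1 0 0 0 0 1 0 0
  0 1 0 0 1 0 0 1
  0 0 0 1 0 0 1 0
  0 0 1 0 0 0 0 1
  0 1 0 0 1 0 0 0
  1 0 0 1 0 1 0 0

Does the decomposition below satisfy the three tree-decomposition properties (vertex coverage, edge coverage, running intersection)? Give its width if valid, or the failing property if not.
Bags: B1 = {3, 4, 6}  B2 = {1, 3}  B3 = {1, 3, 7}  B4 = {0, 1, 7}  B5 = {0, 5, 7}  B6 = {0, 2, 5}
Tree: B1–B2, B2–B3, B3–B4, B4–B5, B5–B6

No — edge (6,1) lies in no bag.

A tree decomposition must satisfy three properties: every vertex lies in some bag; for every edge, both endpoints lie together in some bag; and for every vertex, the bags containing it form a connected subtree. Here edge (6,1) lies in no bag, so the decomposition is invalid.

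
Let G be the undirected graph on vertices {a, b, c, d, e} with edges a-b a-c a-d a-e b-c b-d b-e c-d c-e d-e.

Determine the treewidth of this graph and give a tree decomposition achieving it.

With just one bag of size 5, the width is 5 − 1 = 4, so tw(G) ≤ 4. On the other hand G contains the 5-clique {a, b, c, d, e}. A clique must lie in a single bag of any decomposition, so no decomposition can have width below 4. Therefore the treewidth is 4.

Treewidth 4.
Bags: B1 = {a, b, c, d, e}
Tree: (single bag)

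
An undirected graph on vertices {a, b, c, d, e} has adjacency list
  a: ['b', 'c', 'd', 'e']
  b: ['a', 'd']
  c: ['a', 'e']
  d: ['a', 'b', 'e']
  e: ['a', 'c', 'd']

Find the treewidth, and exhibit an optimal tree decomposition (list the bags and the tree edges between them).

Treewidth 2.
One optimal decomposition is:
Bags: B1 = {a, c, e}  B2 = {a, d, e}  B3 = {a, b, d}
Tree: B1–B2, B2–B3

The largest bag has 3 vertices, giving width 2; this decomposition certifies tw(G) ≤ 2. On the other hand G contains the 3-clique {a, d, e}. A clique must lie in a single bag of any decomposition, so no decomposition can have width below 2. Therefore the treewidth is 2.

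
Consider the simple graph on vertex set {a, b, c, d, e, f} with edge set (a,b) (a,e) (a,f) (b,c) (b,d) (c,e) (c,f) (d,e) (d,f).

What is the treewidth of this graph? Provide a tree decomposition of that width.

The largest bag has 4 vertices, giving width 3; this decomposition certifies tw(G) ≤ 3. For the lower bound: the 4 vertex sets {a,e}, {b,c}, {f}, {d} are disjoint, each induces a connected subgraph, and every pair is joined by at least one edge of G. Contracting each set to a single vertex therefore yields K_{4} as a minor, and since treewidth is minor-monotone, tw(G) ≥ tw(K_{4}) = 3. Hence tw(G) = 3 exactly.

Treewidth 3.
Bags: B1 = {a, b, e, f}  B2 = {b, c, e, f}  B3 = {b, d, e, f}
Tree: B1–B2, B2–B3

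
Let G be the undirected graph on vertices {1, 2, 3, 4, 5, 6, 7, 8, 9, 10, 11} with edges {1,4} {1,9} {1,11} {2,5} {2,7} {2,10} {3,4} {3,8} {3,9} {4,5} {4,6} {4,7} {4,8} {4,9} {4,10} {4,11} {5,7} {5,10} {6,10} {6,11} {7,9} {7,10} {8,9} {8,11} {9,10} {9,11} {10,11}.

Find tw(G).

3

A width-3 tree decomposition is:
Bags: B1 = {4, 5, 7, 10}  B2 = {4, 7, 9, 10}  B3 = {4, 9, 10, 11}  B4 = {2, 5, 7, 10}  B5 = {4, 8, 9, 11}  B6 = {4, 6, 10, 11}  B7 = {1, 4, 9, 11}  B8 = {3, 4, 8, 9}
Tree: B1–B2, B2–B3, B1–B4, B3–B5, B3–B6, B3–B7, B5–B8
The largest bag has 4 vertices, giving width 3; this decomposition certifies tw(G) ≤ 3. On the other hand G contains the 4-clique {2, 5, 7, 10}. A clique must lie in a single bag of any decomposition, so no decomposition can have width below 3. The upper and lower bounds meet at 3, so that is the treewidth.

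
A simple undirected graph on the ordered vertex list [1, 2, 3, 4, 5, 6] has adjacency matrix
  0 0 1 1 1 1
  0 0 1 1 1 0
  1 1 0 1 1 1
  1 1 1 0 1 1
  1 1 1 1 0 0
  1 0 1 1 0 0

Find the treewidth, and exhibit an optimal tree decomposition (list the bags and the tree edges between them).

Each bag holds 4 vertices, so the decomposition has width 3, which upper-bounds the treewidth. Conversely, {1, 3, 4, 5} is a clique of size 4, and the vertices of any clique must share a bag in every tree decomposition; so some bag has ≥ 4 vertices and tw(G) ≥ 3. Therefore the treewidth is 3.

Treewidth 3.
One optimal decomposition is:
Bags: B1 = {1, 3, 4, 5}  B2 = {2, 3, 4, 5}  B3 = {1, 3, 4, 6}
Tree: B1–B2, B1–B3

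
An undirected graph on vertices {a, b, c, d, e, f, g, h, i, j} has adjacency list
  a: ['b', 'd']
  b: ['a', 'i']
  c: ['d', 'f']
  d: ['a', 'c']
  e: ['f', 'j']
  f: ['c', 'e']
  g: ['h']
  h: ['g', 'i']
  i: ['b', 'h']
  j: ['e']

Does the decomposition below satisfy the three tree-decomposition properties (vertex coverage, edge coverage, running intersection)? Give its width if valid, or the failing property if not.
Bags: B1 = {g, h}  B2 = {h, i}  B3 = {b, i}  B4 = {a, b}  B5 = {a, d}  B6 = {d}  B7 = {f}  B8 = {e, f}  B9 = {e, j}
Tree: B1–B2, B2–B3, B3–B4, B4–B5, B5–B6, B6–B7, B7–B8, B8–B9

A tree decomposition must satisfy three properties: every vertex lies in some bag; for every edge, both endpoints lie together in some bag; and for every vertex, the bags containing it form a connected subtree. Here vertex c appears in no bag, so the decomposition is invalid.

No — vertex c appears in no bag.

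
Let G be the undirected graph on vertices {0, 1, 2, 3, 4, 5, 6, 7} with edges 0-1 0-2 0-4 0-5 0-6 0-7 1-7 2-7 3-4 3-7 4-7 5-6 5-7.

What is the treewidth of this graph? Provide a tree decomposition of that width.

Each bag holds 3 vertices, so the decomposition has width 2, which upper-bounds the treewidth. On the other hand G contains the 3-clique {0, 5, 6}. A clique must lie in a single bag of any decomposition, so no decomposition can have width below 2. Therefore the treewidth is 2.

Treewidth 2.
One such decomposition:
Bags: B1 = {0, 2, 7}  B2 = {0, 5, 7}  B3 = {0, 4, 7}  B4 = {0, 5, 6}  B5 = {0, 1, 7}  B6 = {3, 4, 7}
Tree: B1–B2, B1–B3, B2–B4, B3–B5, B3–B6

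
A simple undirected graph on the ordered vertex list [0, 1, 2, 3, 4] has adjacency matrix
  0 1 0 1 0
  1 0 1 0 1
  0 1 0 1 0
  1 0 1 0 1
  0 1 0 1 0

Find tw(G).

A width-2 tree decomposition is:
Bags: B1 = {1, 3, 4}  B2 = {0, 1, 3}  B3 = {1, 2, 3}
Tree: B1–B2, B2–B3
Every bag has size at most 3, so the width is 3 − 1 = 2 and tw(G) ≤ 2. Since 4–3–0–1–4 is a cycle in G, G is not acyclic. Forests are exactly the graphs of treewidth ≤ 1, so tw(G) ≥ 2. The upper and lower bounds meet at 2, so that is the treewidth.

2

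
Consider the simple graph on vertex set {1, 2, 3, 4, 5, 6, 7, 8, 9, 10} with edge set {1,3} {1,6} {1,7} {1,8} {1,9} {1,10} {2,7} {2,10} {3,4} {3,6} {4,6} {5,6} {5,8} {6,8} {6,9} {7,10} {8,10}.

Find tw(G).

2

A width-2 tree decomposition is:
Bags: B1 = {1, 6, 8}  B2 = {1, 3, 6}  B3 = {3, 4, 6}  B4 = {1, 8, 10}  B5 = {1, 7, 10}  B6 = {5, 6, 8}  B7 = {2, 7, 10}  B8 = {1, 6, 9}
Tree: B1–B2, B2–B3, B1–B4, B4–B5, B1–B6, B5–B7, B2–B8
Every bag has size at most 3, so the width is 3 − 1 = 2 and tw(G) ≤ 2. Conversely, {1, 8, 10} is a clique of size 3, and the vertices of any clique must share a bag in every tree decomposition; so some bag has ≥ 3 vertices and tw(G) ≥ 2. The upper and lower bounds meet at 2, so that is the treewidth.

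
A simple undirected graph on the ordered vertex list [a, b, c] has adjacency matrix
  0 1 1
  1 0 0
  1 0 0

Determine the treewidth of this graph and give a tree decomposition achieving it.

Treewidth 1.
One optimal decomposition is:
Bags: B1 = {a, c}  B2 = {a, b}
Tree: B1–B2

Each bag holds 2 vertices, so the decomposition has width 1, which upper-bounds the treewidth. G has an edge, so its treewidth is at least 1. Hence tw(G) = 1 exactly.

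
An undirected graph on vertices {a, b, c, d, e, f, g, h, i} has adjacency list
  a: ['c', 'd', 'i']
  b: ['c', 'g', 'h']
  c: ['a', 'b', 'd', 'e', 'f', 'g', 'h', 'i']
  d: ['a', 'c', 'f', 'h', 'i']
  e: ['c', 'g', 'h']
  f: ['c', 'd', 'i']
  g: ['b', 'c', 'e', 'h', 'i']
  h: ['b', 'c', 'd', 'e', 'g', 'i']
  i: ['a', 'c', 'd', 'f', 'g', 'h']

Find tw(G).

A width-3 tree decomposition is:
Bags: B1 = {b, c, g, h}  B2 = {c, g, h, i}  B3 = {c, e, g, h}  B4 = {c, d, h, i}  B5 = {c, d, f, i}  B6 = {a, c, d, i}
Tree: B1–B2, B1–B3, B2–B4, B4–B5, B4–B6
The largest bag has 4 vertices, giving width 3; this decomposition certifies tw(G) ≤ 3. On the other hand G contains the 4-clique {a, c, d, i}. A clique must lie in a single bag of any decomposition, so no decomposition can have width below 3. Combining the bounds, tw(G) = 3.

3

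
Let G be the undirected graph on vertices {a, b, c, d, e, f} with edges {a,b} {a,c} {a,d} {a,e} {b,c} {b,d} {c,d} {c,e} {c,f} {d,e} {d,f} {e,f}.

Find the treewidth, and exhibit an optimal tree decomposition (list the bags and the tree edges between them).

Each bag holds 4 vertices, so the decomposition has width 3, which upper-bounds the treewidth. On the other hand G contains the 4-clique {c, d, e, f}. A clique must lie in a single bag of any decomposition, so no decomposition can have width below 3. Combining the bounds, tw(G) = 3.

Treewidth 3.
One such decomposition:
Bags: B1 = {a, c, d, e}  B2 = {a, b, c, d}  B3 = {c, d, e, f}
Tree: B1–B2, B1–B3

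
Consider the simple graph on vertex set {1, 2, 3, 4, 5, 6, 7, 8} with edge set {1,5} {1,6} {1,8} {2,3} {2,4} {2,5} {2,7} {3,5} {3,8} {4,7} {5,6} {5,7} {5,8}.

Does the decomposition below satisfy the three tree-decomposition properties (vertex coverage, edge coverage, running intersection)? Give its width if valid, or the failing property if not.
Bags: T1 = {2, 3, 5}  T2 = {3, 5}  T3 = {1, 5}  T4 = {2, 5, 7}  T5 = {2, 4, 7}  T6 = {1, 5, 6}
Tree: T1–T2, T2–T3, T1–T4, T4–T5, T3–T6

A tree decomposition must satisfy three properties: every vertex lies in some bag; for every edge, both endpoints lie together in some bag; and for every vertex, the bags containing it form a connected subtree. Here vertex 8 appears in no bag, so the decomposition is invalid.

No — vertex 8 appears in no bag.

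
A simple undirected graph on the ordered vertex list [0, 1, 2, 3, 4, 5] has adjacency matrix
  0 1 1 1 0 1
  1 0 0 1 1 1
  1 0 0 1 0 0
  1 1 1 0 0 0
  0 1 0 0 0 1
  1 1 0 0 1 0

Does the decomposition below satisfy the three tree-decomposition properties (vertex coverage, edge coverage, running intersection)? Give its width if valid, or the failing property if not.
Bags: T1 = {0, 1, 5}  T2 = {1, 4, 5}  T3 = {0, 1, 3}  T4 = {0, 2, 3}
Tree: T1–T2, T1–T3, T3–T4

Vertex coverage: the bags together contain {0, 1, 2, 3, 4, 5}, the full vertex set. Edge coverage: each edge of G has both endpoints in at least one bag. Running intersection: for every vertex, the bags containing it form a connected subtree. All three properties hold, so this is a valid tree decomposition of width max|bag| − 1 = 2, and hence tw(G) ≤ 2.

Yes; width 2.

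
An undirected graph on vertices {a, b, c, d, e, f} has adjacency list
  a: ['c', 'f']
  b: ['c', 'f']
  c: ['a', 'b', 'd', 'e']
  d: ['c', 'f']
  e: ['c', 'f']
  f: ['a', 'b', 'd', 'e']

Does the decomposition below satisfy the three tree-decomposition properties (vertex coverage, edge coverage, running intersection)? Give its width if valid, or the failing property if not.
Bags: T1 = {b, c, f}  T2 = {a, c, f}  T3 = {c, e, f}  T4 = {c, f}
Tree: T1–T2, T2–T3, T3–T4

No — vertex d appears in no bag.

A tree decomposition must satisfy three properties: every vertex lies in some bag; for every edge, both endpoints lie together in some bag; and for every vertex, the bags containing it form a connected subtree. Here vertex d appears in no bag, so the decomposition is invalid.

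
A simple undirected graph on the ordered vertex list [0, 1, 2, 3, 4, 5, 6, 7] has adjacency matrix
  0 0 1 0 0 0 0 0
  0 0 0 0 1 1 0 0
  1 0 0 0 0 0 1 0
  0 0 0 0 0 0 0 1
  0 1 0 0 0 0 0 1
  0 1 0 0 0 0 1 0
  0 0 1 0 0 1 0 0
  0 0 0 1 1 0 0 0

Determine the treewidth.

1

A width-1 tree decomposition is:
Bags: B1 = {3, 7}  B2 = {4, 7}  B3 = {1, 4}  B4 = {1, 5}  B5 = {5, 6}  B6 = {2, 6}  B7 = {0, 2}
Tree: B1–B2, B2–B3, B3–B4, B4–B5, B5–B6, B6–B7
Each bag holds 2 vertices, so the decomposition has width 1, which upper-bounds the treewidth. Any graph with an edge has treewidth ≥ 1, and G has the edge 3–7. Therefore the treewidth is 1.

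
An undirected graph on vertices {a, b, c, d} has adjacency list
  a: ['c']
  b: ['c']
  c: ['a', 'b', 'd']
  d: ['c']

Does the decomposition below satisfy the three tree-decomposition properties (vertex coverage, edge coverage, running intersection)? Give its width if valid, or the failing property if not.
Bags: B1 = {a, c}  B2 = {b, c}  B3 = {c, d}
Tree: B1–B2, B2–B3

Checking the three conditions: (i) the bags cover all of {a, b, c, d}; (ii) for each edge, some bag contains both endpoints; (iii) the bags containing any fixed vertex form a subtree. All hold, so the decomposition is valid with width 2 − 1 = 1.

Yes; width 1.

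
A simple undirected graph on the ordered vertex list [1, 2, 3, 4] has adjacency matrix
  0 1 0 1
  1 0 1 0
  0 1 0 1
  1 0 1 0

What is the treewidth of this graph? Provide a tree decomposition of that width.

Treewidth 2.
One optimal decomposition is:
Bags: B1 = {1, 3, 4}  B2 = {1, 2, 3}
Tree: B1–B2

Each bag holds 3 vertices, so the decomposition has width 2, which upper-bounds the treewidth. For the lower bound, G contains the cycle 1–4–3–2–1, so G is not a forest; only forests have treewidth ≤ 1, hence tw(G) ≥ 2. The upper and lower bounds meet at 2, so that is the treewidth.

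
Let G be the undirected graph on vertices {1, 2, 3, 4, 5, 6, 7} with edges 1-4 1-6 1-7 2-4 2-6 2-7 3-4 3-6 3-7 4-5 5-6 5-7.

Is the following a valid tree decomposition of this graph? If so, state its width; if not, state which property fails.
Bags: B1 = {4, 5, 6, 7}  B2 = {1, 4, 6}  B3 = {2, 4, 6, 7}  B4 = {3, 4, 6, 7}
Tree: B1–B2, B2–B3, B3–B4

No — edge (7,1) lies in no bag.

A tree decomposition must satisfy three properties: every vertex lies in some bag; for every edge, both endpoints lie together in some bag; and for every vertex, the bags containing it form a connected subtree. Here edge (7,1) lies in no bag, so the decomposition is invalid.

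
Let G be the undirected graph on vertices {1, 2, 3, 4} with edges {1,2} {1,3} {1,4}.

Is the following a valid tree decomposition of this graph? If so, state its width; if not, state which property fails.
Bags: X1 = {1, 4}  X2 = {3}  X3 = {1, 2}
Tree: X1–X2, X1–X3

No — edge (1,3) lies in no bag.

A tree decomposition must satisfy three properties: every vertex lies in some bag; for every edge, both endpoints lie together in some bag; and for every vertex, the bags containing it form a connected subtree. Here edge (1,3) lies in no bag, so the decomposition is invalid.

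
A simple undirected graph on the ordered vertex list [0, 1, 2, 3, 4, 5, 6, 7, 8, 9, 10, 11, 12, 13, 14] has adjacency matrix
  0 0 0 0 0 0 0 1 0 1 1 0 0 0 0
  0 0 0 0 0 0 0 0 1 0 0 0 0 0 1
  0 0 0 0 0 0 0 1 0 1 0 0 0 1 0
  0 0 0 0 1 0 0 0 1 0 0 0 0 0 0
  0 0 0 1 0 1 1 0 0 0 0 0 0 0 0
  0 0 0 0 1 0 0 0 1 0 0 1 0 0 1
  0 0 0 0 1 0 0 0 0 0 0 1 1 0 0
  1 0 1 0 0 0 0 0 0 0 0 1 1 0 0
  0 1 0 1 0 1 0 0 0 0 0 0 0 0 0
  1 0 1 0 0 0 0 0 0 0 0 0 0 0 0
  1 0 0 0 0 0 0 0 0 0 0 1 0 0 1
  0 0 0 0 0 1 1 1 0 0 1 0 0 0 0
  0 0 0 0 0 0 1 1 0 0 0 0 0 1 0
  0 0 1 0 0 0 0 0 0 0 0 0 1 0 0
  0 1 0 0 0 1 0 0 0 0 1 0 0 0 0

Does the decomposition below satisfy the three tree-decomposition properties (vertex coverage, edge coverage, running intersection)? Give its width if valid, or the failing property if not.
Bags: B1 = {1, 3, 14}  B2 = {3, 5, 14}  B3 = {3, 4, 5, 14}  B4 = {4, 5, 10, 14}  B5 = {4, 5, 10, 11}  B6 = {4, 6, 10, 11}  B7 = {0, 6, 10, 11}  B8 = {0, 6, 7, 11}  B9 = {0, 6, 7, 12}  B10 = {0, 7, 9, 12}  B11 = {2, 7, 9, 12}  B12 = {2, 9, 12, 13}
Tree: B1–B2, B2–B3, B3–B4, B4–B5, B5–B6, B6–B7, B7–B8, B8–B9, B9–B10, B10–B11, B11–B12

No — vertex 8 appears in no bag.

A tree decomposition must satisfy three properties: every vertex lies in some bag; for every edge, both endpoints lie together in some bag; and for every vertex, the bags containing it form a connected subtree. Here vertex 8 appears in no bag, so the decomposition is invalid.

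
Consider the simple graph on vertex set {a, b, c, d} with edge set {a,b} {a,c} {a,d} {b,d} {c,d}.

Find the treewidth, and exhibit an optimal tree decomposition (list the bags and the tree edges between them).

Treewidth 2.
One optimal decomposition is:
Bags: B1 = {a, b, d}  B2 = {a, c, d}
Tree: B1–B2

Every bag has size at most 3, so the width is 3 − 1 = 2 and tw(G) ≤ 2. For the lower bound, the 3 vertices {a, c, d} are pairwise adjacent, and any tree decomposition puts a clique entirely inside one bag — forcing width ≥ 2. Therefore the treewidth is 2.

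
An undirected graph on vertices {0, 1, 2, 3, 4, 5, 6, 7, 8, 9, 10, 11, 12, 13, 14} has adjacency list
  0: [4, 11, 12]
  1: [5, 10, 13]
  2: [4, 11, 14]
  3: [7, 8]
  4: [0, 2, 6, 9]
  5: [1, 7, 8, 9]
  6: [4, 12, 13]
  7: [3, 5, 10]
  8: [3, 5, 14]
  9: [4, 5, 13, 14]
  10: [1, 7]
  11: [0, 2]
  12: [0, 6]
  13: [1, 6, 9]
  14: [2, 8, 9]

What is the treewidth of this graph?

3

A width-3 tree decomposition is:
Bags: B1 = {0, 6, 11, 12}  B2 = {0, 4, 6, 11}  B3 = {2, 4, 6, 11}  B4 = {2, 4, 6, 13}  B5 = {2, 4, 9, 13}  B6 = {2, 9, 13, 14}  B7 = {1, 9, 13, 14}  B8 = {1, 5, 9, 14}  B9 = {1, 5, 8, 14}  B10 = {1, 5, 8, 10}  B11 = {5, 7, 8, 10}  B12 = {3, 7, 8, 10}
Tree: B1–B2, B2–B3, B3–B4, B4–B5, B5–B6, B6–B7, B7–B8, B8–B9, B9–B10, B10–B11, B11–B12
Each bag holds 4 vertices, so the decomposition has width 3, which upper-bounds the treewidth. For the lower bound: the 4 vertex sets {0,11,12}, {6}, {4}, {2,9,13,14} are disjoint, each induces a connected subgraph, and every pair is joined by at least one edge of G. Contracting each set to a single vertex therefore yields K_{4} as a minor, and since treewidth is minor-monotone, tw(G) ≥ tw(K_{4}) = 3. Combining the bounds, tw(G) = 3.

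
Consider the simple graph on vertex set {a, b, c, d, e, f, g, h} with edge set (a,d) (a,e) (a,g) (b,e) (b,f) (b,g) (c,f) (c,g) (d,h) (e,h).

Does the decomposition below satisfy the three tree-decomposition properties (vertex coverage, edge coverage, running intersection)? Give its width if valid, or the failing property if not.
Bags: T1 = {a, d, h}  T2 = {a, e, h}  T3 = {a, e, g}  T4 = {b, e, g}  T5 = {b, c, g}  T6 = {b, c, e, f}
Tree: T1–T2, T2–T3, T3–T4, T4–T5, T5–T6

No — bags containing vertex e are not connected in the tree.

A tree decomposition must satisfy three properties: every vertex lies in some bag; for every edge, both endpoints lie together in some bag; and for every vertex, the bags containing it form a connected subtree. Here bags containing vertex e are not connected in the tree, so the decomposition is invalid.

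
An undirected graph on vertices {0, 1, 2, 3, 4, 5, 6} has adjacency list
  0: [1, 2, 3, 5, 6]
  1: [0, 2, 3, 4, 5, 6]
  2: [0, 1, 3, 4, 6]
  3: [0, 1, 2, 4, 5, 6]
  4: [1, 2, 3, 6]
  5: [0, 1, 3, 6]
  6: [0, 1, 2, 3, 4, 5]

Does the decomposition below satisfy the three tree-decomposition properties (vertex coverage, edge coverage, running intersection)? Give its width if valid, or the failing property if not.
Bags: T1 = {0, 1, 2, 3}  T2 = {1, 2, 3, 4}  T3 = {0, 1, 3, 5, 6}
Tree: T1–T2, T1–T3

No — edge (6,2) lies in no bag.

A tree decomposition must satisfy three properties: every vertex lies in some bag; for every edge, both endpoints lie together in some bag; and for every vertex, the bags containing it form a connected subtree. Here edge (6,2) lies in no bag, so the decomposition is invalid.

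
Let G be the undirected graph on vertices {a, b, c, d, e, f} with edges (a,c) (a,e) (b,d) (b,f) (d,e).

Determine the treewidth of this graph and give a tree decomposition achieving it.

The largest bag has 2 vertices, giving width 1; this decomposition certifies tw(G) ≤ 1. Since G has at least one edge (e.g. f–b), it is not an edgeless graph, so tw(G) ≥ 1. Therefore the treewidth is 1.

Treewidth 1.
Bags: B1 = {b, f}  B2 = {b, d}  B3 = {d, e}  B4 = {a, e}  B5 = {a, c}
Tree: B1–B2, B2–B3, B3–B4, B4–B5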